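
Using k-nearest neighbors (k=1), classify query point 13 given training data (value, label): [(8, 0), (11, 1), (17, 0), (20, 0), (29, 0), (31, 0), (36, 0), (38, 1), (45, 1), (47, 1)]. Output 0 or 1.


Distances from query 13:
Point 11 (class 1): distance = 2
K=1 nearest neighbors: classes = [1]
Votes for class 1: 1 / 1
Majority vote => class 1

1


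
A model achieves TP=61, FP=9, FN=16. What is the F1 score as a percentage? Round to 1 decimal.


Precision = TP / (TP + FP) = 61 / 70 = 0.8714
Recall = TP / (TP + FN) = 61 / 77 = 0.7922
F1 = 2 * P * R / (P + R)
= 2 * 0.8714 * 0.7922 / (0.8714 + 0.7922)
= 1.3807 / 1.6636
= 0.8299
As percentage: 83.0%

83.0


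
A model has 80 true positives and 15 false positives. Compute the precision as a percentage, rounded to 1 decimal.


Precision = TP / (TP + FP) * 100
= 80 / (80 + 15)
= 80 / 95
= 0.8421
= 84.2%

84.2


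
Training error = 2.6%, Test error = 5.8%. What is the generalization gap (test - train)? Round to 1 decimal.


Generalization gap = test_error - train_error
= 5.8 - 2.6
= 3.2%
A moderate gap.

3.2


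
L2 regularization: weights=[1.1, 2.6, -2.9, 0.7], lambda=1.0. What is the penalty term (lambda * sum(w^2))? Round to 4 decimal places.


Squaring each weight:
1.1^2 = 1.21
2.6^2 = 6.76
(-2.9)^2 = 8.41
0.7^2 = 0.49
Sum of squares = 16.87
Penalty = 1.0 * 16.87 = 16.8700

16.8700


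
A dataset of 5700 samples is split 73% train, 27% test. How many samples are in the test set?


Train samples = 5700 * 73% = 4161
Test samples = 5700 - 4161
= 1539

1539


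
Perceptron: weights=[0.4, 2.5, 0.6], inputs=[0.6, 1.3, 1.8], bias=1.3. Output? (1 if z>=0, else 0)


z = w . x + b
= 0.4*0.6 + 2.5*1.3 + 0.6*1.8 + 1.3
= 0.24 + 3.25 + 1.08 + 1.3
= 4.57 + 1.3
= 5.87
Since z = 5.87 >= 0, output = 1

1


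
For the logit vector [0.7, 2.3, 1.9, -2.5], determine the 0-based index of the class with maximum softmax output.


Softmax is a monotonic transformation, so it preserves the argmax.
We need to find the index of the maximum logit.
Index 0: 0.7
Index 1: 2.3
Index 2: 1.9
Index 3: -2.5
Maximum logit = 2.3 at index 1

1


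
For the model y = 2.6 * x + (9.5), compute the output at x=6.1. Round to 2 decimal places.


y = 2.6 * 6.1 + (9.5)
= 15.86 + (9.5)
= 25.36

25.36


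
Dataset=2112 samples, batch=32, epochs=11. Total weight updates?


Iterations per epoch = 2112 / 32 = 66
Total updates = iterations_per_epoch * epochs
= 66 * 11
= 726

726


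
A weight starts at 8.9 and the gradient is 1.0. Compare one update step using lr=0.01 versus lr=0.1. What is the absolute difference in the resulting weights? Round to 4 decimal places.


With lr=0.01: w_new = 8.9 - 0.01 * 1.0 = 8.89
With lr=0.1: w_new = 8.9 - 0.1 * 1.0 = 8.8
Absolute difference = |8.89 - 8.8|
= 0.0900

0.0900


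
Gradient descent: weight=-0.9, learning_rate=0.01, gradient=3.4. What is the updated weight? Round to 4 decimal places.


w_new = w_old - lr * gradient
= -0.9 - 0.01 * 3.4
= -0.9 - (0.034)
= -0.9340

-0.9340


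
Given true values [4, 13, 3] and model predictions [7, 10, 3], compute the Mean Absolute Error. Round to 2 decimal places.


Absolute errors: [3, 3, 0]
Sum of absolute errors = 6
MAE = 6 / 3 = 2.00

2.00


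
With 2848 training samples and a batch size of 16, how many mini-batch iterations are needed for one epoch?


Iterations per epoch = dataset_size / batch_size
= 2848 / 16
= 178

178


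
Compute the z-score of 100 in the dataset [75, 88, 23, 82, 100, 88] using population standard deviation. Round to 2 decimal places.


Mean = (75 + 88 + 23 + 82 + 100 + 88) / 6 = 76.0
Variance = sum((x_i - mean)^2) / n = 618.3333
Std = sqrt(618.3333) = 24.8663
Z = (x - mean) / std
= (100 - 76.0) / 24.8663
= 24.0 / 24.8663
= 0.97

0.97


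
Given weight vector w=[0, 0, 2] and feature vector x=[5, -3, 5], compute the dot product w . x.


Element-wise products:
0 * 5 = 0
0 * -3 = 0
2 * 5 = 10
Sum = 0 + 0 + 10
= 10

10


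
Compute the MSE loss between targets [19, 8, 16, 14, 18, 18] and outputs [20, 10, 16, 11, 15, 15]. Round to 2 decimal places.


Differences: [-1, -2, 0, 3, 3, 3]
Squared errors: [1, 4, 0, 9, 9, 9]
Sum of squared errors = 32
MSE = 32 / 6 = 5.33

5.33


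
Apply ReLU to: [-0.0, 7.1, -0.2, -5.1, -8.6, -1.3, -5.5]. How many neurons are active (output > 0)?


ReLU(x) = max(0, x) for each element:
ReLU(-0.0) = 0
ReLU(7.1) = 7.1
ReLU(-0.2) = 0
ReLU(-5.1) = 0
ReLU(-8.6) = 0
ReLU(-1.3) = 0
ReLU(-5.5) = 0
Active neurons (>0): 1

1


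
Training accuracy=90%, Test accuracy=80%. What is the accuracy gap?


Gap = train_accuracy - test_accuracy
= 90 - 80
= 10%
This moderate gap may indicate mild overfitting.

10


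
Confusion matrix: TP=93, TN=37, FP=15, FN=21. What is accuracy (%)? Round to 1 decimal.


Accuracy = (TP + TN) / (TP + TN + FP + FN) * 100
= (93 + 37) / (93 + 37 + 15 + 21)
= 130 / 166
= 0.7831
= 78.3%

78.3


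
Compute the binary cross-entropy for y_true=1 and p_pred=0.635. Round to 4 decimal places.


For y=1: Loss = -log(p)
= -log(0.635)
= -(-0.4541)
= 0.4541

0.4541


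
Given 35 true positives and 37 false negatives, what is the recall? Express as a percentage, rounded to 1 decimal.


Recall = TP / (TP + FN) * 100
= 35 / (35 + 37)
= 35 / 72
= 0.4861
= 48.6%

48.6


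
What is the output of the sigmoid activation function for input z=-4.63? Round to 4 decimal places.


sigmoid(z) = 1 / (1 + exp(-z))
exp(-(-4.63)) = exp(4.63) = 102.5141
1 + 102.5141 = 103.5141
1 / 103.5141 = 0.0097

0.0097


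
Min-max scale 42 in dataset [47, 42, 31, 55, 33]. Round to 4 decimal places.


Min = 31, Max = 55
Range = 55 - 31 = 24
Scaled = (x - min) / (max - min)
= (42 - 31) / 24
= 11 / 24
= 0.4583

0.4583


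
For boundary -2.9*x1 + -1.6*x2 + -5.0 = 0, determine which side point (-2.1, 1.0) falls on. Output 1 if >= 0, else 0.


Compute -2.9 * -2.1 + -1.6 * 1.0 + -5.0
= 6.09 + -1.6 + -5.0
= -0.51
Since -0.51 < 0, the point is on the negative side.

0


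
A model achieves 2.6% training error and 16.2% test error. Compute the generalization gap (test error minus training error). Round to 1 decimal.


Generalization gap = test_error - train_error
= 16.2 - 2.6
= 13.6%
A large gap suggests overfitting.

13.6


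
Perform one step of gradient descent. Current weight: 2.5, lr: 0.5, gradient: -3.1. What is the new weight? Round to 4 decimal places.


w_new = w_old - lr * gradient
= 2.5 - 0.5 * -3.1
= 2.5 - (-1.55)
= 4.0500

4.0500


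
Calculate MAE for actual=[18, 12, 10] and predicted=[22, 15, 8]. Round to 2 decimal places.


Absolute errors: [4, 3, 2]
Sum of absolute errors = 9
MAE = 9 / 3 = 3.00

3.00


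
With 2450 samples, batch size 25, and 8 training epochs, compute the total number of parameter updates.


Iterations per epoch = 2450 / 25 = 98
Total updates = iterations_per_epoch * epochs
= 98 * 8
= 784

784


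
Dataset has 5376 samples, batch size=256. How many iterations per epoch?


Iterations per epoch = dataset_size / batch_size
= 5376 / 256
= 21

21


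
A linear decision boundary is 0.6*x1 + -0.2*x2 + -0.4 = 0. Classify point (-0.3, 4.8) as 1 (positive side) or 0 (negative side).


Compute 0.6 * -0.3 + -0.2 * 4.8 + -0.4
= -0.18 + -0.96 + -0.4
= -1.54
Since -1.54 < 0, the point is on the negative side.

0


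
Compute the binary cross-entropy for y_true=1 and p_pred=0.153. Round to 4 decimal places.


For y=1: Loss = -log(p)
= -log(0.153)
= -(-1.8773)
= 1.8773

1.8773


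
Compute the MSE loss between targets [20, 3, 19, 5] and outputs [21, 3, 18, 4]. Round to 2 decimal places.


Differences: [-1, 0, 1, 1]
Squared errors: [1, 0, 1, 1]
Sum of squared errors = 3
MSE = 3 / 4 = 0.75

0.75


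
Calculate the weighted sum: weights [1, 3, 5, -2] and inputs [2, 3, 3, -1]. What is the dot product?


Element-wise products:
1 * 2 = 2
3 * 3 = 9
5 * 3 = 15
-2 * -1 = 2
Sum = 2 + 9 + 15 + 2
= 28

28


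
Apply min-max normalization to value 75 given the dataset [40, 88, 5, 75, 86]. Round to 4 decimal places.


Min = 5, Max = 88
Range = 88 - 5 = 83
Scaled = (x - min) / (max - min)
= (75 - 5) / 83
= 70 / 83
= 0.8434

0.8434


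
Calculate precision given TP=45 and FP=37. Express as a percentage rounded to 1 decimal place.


Precision = TP / (TP + FP) * 100
= 45 / (45 + 37)
= 45 / 82
= 0.5488
= 54.9%

54.9


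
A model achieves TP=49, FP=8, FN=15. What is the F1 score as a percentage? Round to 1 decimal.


Precision = TP / (TP + FP) = 49 / 57 = 0.8596
Recall = TP / (TP + FN) = 49 / 64 = 0.7656
F1 = 2 * P * R / (P + R)
= 2 * 0.8596 * 0.7656 / (0.8596 + 0.7656)
= 1.3163 / 1.6253
= 0.8099
As percentage: 81.0%

81.0


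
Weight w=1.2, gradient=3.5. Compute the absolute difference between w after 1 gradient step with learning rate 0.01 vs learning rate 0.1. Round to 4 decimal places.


With lr=0.01: w_new = 1.2 - 0.01 * 3.5 = 1.165
With lr=0.1: w_new = 1.2 - 0.1 * 3.5 = 0.85
Absolute difference = |1.165 - 0.85|
= 0.3150

0.3150


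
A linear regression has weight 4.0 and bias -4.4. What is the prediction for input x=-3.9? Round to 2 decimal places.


y = 4.0 * -3.9 + (-4.4)
= -15.6 + (-4.4)
= -20.00

-20.00


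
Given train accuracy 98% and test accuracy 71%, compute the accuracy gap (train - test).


Gap = train_accuracy - test_accuracy
= 98 - 71
= 27%
This large gap strongly indicates overfitting.

27


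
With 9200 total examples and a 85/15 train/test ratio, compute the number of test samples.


Train samples = 9200 * 85% = 7820
Test samples = 9200 - 7820
= 1380

1380


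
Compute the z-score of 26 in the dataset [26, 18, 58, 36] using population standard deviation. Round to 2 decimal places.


Mean = (26 + 18 + 58 + 36) / 4 = 34.5
Variance = sum((x_i - mean)^2) / n = 224.75
Std = sqrt(224.75) = 14.9917
Z = (x - mean) / std
= (26 - 34.5) / 14.9917
= -8.5 / 14.9917
= -0.57

-0.57


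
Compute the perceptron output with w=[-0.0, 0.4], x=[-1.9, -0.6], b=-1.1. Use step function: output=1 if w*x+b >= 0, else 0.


z = w . x + b
= -0.0*-1.9 + 0.4*-0.6 + -1.1
= 0.0 + -0.24 + -1.1
= -0.24 + -1.1
= -1.34
Since z = -1.34 < 0, output = 0

0


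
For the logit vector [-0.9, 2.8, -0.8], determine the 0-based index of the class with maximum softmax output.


Softmax is a monotonic transformation, so it preserves the argmax.
We need to find the index of the maximum logit.
Index 0: -0.9
Index 1: 2.8
Index 2: -0.8
Maximum logit = 2.8 at index 1

1


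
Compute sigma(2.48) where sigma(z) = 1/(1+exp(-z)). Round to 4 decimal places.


sigmoid(z) = 1 / (1 + exp(-z))
exp(-(2.48)) = exp(-2.48) = 0.0837
1 + 0.0837 = 1.0837
1 / 1.0837 = 0.9227

0.9227


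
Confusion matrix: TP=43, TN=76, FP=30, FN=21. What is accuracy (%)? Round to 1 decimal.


Accuracy = (TP + TN) / (TP + TN + FP + FN) * 100
= (43 + 76) / (43 + 76 + 30 + 21)
= 119 / 170
= 0.7
= 70.0%

70.0


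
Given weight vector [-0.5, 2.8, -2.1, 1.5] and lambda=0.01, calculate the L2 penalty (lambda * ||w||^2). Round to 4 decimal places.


Squaring each weight:
(-0.5)^2 = 0.25
2.8^2 = 7.84
(-2.1)^2 = 4.41
1.5^2 = 2.25
Sum of squares = 14.75
Penalty = 0.01 * 14.75 = 0.1475

0.1475


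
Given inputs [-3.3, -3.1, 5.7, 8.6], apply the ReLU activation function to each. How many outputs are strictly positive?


ReLU(x) = max(0, x) for each element:
ReLU(-3.3) = 0
ReLU(-3.1) = 0
ReLU(5.7) = 5.7
ReLU(8.6) = 8.6
Active neurons (>0): 2

2


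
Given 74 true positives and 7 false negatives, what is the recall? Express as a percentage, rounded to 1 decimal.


Recall = TP / (TP + FN) * 100
= 74 / (74 + 7)
= 74 / 81
= 0.9136
= 91.4%

91.4


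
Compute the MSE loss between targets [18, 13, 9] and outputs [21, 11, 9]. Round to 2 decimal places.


Differences: [-3, 2, 0]
Squared errors: [9, 4, 0]
Sum of squared errors = 13
MSE = 13 / 3 = 4.33

4.33


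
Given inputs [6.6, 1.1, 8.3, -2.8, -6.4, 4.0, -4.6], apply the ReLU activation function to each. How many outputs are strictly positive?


ReLU(x) = max(0, x) for each element:
ReLU(6.6) = 6.6
ReLU(1.1) = 1.1
ReLU(8.3) = 8.3
ReLU(-2.8) = 0
ReLU(-6.4) = 0
ReLU(4.0) = 4.0
ReLU(-4.6) = 0
Active neurons (>0): 4

4


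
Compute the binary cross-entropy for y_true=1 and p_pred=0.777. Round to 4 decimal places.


For y=1: Loss = -log(p)
= -log(0.777)
= -(-0.2523)
= 0.2523

0.2523


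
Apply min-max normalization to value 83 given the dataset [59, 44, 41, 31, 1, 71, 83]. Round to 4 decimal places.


Min = 1, Max = 83
Range = 83 - 1 = 82
Scaled = (x - min) / (max - min)
= (83 - 1) / 82
= 82 / 82
= 1.0000

1.0000


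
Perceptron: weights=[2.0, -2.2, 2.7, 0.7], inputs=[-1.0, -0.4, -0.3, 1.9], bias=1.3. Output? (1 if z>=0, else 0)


z = w . x + b
= 2.0*-1.0 + -2.2*-0.4 + 2.7*-0.3 + 0.7*1.9 + 1.3
= -2.0 + 0.88 + -0.81 + 1.33 + 1.3
= -0.6 + 1.3
= 0.7
Since z = 0.7 >= 0, output = 1

1


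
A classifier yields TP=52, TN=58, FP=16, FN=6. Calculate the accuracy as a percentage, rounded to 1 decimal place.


Accuracy = (TP + TN) / (TP + TN + FP + FN) * 100
= (52 + 58) / (52 + 58 + 16 + 6)
= 110 / 132
= 0.8333
= 83.3%

83.3


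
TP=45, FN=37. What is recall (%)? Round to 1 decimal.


Recall = TP / (TP + FN) * 100
= 45 / (45 + 37)
= 45 / 82
= 0.5488
= 54.9%

54.9


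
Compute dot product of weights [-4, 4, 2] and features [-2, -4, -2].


Element-wise products:
-4 * -2 = 8
4 * -4 = -16
2 * -2 = -4
Sum = 8 + -16 + -4
= -12

-12


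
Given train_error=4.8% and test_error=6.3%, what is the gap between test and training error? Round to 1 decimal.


Generalization gap = test_error - train_error
= 6.3 - 4.8
= 1.5%
A small gap suggests good generalization.

1.5


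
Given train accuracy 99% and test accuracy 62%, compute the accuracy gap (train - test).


Gap = train_accuracy - test_accuracy
= 99 - 62
= 37%
This large gap strongly indicates overfitting.

37


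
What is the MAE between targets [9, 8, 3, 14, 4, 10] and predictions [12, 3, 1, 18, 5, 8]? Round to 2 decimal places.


Absolute errors: [3, 5, 2, 4, 1, 2]
Sum of absolute errors = 17
MAE = 17 / 6 = 2.83

2.83


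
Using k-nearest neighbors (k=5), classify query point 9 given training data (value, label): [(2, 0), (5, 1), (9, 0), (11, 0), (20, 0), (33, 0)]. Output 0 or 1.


Distances from query 9:
Point 9 (class 0): distance = 0
Point 11 (class 0): distance = 2
Point 5 (class 1): distance = 4
Point 2 (class 0): distance = 7
Point 20 (class 0): distance = 11
K=5 nearest neighbors: classes = [0, 0, 1, 0, 0]
Votes for class 1: 1 / 5
Majority vote => class 0

0


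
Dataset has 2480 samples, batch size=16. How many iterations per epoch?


Iterations per epoch = dataset_size / batch_size
= 2480 / 16
= 155

155


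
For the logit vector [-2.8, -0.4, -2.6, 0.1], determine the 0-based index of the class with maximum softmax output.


Softmax is a monotonic transformation, so it preserves the argmax.
We need to find the index of the maximum logit.
Index 0: -2.8
Index 1: -0.4
Index 2: -2.6
Index 3: 0.1
Maximum logit = 0.1 at index 3

3


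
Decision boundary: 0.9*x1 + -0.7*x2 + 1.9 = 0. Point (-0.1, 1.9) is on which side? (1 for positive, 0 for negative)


Compute 0.9 * -0.1 + -0.7 * 1.9 + 1.9
= -0.09 + -1.33 + 1.9
= 0.48
Since 0.48 >= 0, the point is on the positive side.

1


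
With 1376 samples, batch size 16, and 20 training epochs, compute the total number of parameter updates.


Iterations per epoch = 1376 / 16 = 86
Total updates = iterations_per_epoch * epochs
= 86 * 20
= 1720

1720


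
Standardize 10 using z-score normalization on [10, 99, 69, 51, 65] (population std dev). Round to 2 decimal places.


Mean = (10 + 99 + 69 + 51 + 65) / 5 = 58.8
Variance = sum((x_i - mean)^2) / n = 840.16
Std = sqrt(840.16) = 28.9855
Z = (x - mean) / std
= (10 - 58.8) / 28.9855
= -48.8 / 28.9855
= -1.68

-1.68


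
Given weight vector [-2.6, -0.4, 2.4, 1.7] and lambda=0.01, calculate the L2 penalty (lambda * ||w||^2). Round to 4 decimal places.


Squaring each weight:
(-2.6)^2 = 6.76
(-0.4)^2 = 0.16
2.4^2 = 5.76
1.7^2 = 2.89
Sum of squares = 15.57
Penalty = 0.01 * 15.57 = 0.1557

0.1557


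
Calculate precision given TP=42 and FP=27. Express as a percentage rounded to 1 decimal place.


Precision = TP / (TP + FP) * 100
= 42 / (42 + 27)
= 42 / 69
= 0.6087
= 60.9%

60.9


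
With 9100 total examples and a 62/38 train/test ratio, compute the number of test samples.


Train samples = 9100 * 62% = 5642
Test samples = 9100 - 5642
= 3458

3458


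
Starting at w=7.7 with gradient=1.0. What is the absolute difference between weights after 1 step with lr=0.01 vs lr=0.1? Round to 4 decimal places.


With lr=0.01: w_new = 7.7 - 0.01 * 1.0 = 7.69
With lr=0.1: w_new = 7.7 - 0.1 * 1.0 = 7.6
Absolute difference = |7.69 - 7.6|
= 0.0900

0.0900


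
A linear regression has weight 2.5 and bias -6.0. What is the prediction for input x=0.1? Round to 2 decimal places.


y = 2.5 * 0.1 + (-6.0)
= 0.25 + (-6.0)
= -5.75

-5.75


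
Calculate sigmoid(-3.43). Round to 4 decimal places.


sigmoid(z) = 1 / (1 + exp(-z))
exp(-(-3.43)) = exp(3.43) = 30.8766
1 + 30.8766 = 31.8766
1 / 31.8766 = 0.0314

0.0314


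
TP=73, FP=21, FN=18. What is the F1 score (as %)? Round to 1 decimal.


Precision = TP / (TP + FP) = 73 / 94 = 0.7766
Recall = TP / (TP + FN) = 73 / 91 = 0.8022
F1 = 2 * P * R / (P + R)
= 2 * 0.7766 * 0.8022 / (0.7766 + 0.8022)
= 1.246 / 1.5788
= 0.7892
As percentage: 78.9%

78.9


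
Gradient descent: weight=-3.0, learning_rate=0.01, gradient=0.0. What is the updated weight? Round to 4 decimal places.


w_new = w_old - lr * gradient
= -3.0 - 0.01 * 0.0
= -3.0 - (0.0)
= -3.0000

-3.0000


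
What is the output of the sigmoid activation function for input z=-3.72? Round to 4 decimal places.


sigmoid(z) = 1 / (1 + exp(-z))
exp(-(-3.72)) = exp(3.72) = 41.2644
1 + 41.2644 = 42.2644
1 / 42.2644 = 0.0237

0.0237


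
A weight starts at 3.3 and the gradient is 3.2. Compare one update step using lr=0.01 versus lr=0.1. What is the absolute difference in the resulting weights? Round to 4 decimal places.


With lr=0.01: w_new = 3.3 - 0.01 * 3.2 = 3.268
With lr=0.1: w_new = 3.3 - 0.1 * 3.2 = 2.98
Absolute difference = |3.268 - 2.98|
= 0.2880

0.2880


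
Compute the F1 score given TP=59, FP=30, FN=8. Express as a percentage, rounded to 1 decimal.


Precision = TP / (TP + FP) = 59 / 89 = 0.6629
Recall = TP / (TP + FN) = 59 / 67 = 0.8806
F1 = 2 * P * R / (P + R)
= 2 * 0.6629 * 0.8806 / (0.6629 + 0.8806)
= 1.1675 / 1.5435
= 0.7564
As percentage: 75.6%

75.6


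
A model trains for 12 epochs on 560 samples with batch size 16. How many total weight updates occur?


Iterations per epoch = 560 / 16 = 35
Total updates = iterations_per_epoch * epochs
= 35 * 12
= 420

420


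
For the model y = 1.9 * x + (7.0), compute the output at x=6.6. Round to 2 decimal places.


y = 1.9 * 6.6 + (7.0)
= 12.54 + (7.0)
= 19.54

19.54


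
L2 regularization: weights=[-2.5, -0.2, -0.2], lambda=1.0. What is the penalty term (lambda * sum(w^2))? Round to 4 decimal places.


Squaring each weight:
(-2.5)^2 = 6.25
(-0.2)^2 = 0.04
(-0.2)^2 = 0.04
Sum of squares = 6.33
Penalty = 1.0 * 6.33 = 6.3300

6.3300


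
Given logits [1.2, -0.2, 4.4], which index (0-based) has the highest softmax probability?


Softmax is a monotonic transformation, so it preserves the argmax.
We need to find the index of the maximum logit.
Index 0: 1.2
Index 1: -0.2
Index 2: 4.4
Maximum logit = 4.4 at index 2

2


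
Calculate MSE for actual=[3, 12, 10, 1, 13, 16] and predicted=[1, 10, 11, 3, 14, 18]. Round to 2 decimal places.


Differences: [2, 2, -1, -2, -1, -2]
Squared errors: [4, 4, 1, 4, 1, 4]
Sum of squared errors = 18
MSE = 18 / 6 = 3.00

3.00


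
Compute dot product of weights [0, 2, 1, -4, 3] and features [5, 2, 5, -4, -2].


Element-wise products:
0 * 5 = 0
2 * 2 = 4
1 * 5 = 5
-4 * -4 = 16
3 * -2 = -6
Sum = 0 + 4 + 5 + 16 + -6
= 19

19


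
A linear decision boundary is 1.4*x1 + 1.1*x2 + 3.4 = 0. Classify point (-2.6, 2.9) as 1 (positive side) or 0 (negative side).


Compute 1.4 * -2.6 + 1.1 * 2.9 + 3.4
= -3.64 + 3.19 + 3.4
= 2.95
Since 2.95 >= 0, the point is on the positive side.

1


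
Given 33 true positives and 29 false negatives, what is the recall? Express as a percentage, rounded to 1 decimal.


Recall = TP / (TP + FN) * 100
= 33 / (33 + 29)
= 33 / 62
= 0.5323
= 53.2%

53.2


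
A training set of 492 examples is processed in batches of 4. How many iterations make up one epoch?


Iterations per epoch = dataset_size / batch_size
= 492 / 4
= 123

123


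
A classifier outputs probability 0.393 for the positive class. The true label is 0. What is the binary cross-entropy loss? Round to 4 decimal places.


For y=0: Loss = -log(1-p)
= -log(1 - 0.393)
= -log(0.607)
= -(-0.4992)
= 0.4992

0.4992


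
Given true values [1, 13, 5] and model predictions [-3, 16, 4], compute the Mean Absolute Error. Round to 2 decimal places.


Absolute errors: [4, 3, 1]
Sum of absolute errors = 8
MAE = 8 / 3 = 2.67

2.67


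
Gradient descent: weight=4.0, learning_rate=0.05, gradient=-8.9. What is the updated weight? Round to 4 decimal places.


w_new = w_old - lr * gradient
= 4.0 - 0.05 * -8.9
= 4.0 - (-0.445)
= 4.4450

4.4450


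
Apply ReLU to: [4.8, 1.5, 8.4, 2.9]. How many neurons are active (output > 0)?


ReLU(x) = max(0, x) for each element:
ReLU(4.8) = 4.8
ReLU(1.5) = 1.5
ReLU(8.4) = 8.4
ReLU(2.9) = 2.9
Active neurons (>0): 4

4


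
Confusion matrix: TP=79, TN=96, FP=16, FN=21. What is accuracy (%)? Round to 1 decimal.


Accuracy = (TP + TN) / (TP + TN + FP + FN) * 100
= (79 + 96) / (79 + 96 + 16 + 21)
= 175 / 212
= 0.8255
= 82.5%

82.5


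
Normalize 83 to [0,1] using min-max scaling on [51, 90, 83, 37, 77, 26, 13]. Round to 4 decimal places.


Min = 13, Max = 90
Range = 90 - 13 = 77
Scaled = (x - min) / (max - min)
= (83 - 13) / 77
= 70 / 77
= 0.9091

0.9091


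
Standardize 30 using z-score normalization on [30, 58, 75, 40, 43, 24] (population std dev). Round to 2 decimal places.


Mean = (30 + 58 + 75 + 40 + 43 + 24) / 6 = 45.0
Variance = sum((x_i - mean)^2) / n = 294.0
Std = sqrt(294.0) = 17.1464
Z = (x - mean) / std
= (30 - 45.0) / 17.1464
= -15.0 / 17.1464
= -0.87

-0.87


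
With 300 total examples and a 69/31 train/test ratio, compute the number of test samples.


Train samples = 300 * 69% = 207
Test samples = 300 - 207
= 93

93


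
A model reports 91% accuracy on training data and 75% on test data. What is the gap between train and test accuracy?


Gap = train_accuracy - test_accuracy
= 91 - 75
= 16%
This gap suggests the model is overfitting.

16


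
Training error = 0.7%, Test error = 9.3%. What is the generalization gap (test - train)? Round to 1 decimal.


Generalization gap = test_error - train_error
= 9.3 - 0.7
= 8.6%
A moderate gap.

8.6


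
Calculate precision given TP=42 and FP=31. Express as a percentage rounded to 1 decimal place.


Precision = TP / (TP + FP) * 100
= 42 / (42 + 31)
= 42 / 73
= 0.5753
= 57.5%

57.5


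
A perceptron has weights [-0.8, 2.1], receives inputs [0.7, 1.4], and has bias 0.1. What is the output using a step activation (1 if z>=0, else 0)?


z = w . x + b
= -0.8*0.7 + 2.1*1.4 + 0.1
= -0.56 + 2.94 + 0.1
= 2.38 + 0.1
= 2.48
Since z = 2.48 >= 0, output = 1

1


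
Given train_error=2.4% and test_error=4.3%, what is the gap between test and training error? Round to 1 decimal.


Generalization gap = test_error - train_error
= 4.3 - 2.4
= 1.9%
A small gap suggests good generalization.

1.9


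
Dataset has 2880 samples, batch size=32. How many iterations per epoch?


Iterations per epoch = dataset_size / batch_size
= 2880 / 32
= 90

90


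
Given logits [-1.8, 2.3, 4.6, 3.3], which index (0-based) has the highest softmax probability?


Softmax is a monotonic transformation, so it preserves the argmax.
We need to find the index of the maximum logit.
Index 0: -1.8
Index 1: 2.3
Index 2: 4.6
Index 3: 3.3
Maximum logit = 4.6 at index 2

2


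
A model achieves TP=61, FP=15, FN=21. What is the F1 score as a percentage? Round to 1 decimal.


Precision = TP / (TP + FP) = 61 / 76 = 0.8026
Recall = TP / (TP + FN) = 61 / 82 = 0.7439
F1 = 2 * P * R / (P + R)
= 2 * 0.8026 * 0.7439 / (0.8026 + 0.7439)
= 1.1942 / 1.5465
= 0.7722
As percentage: 77.2%

77.2


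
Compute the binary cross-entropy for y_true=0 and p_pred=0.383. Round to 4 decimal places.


For y=0: Loss = -log(1-p)
= -log(1 - 0.383)
= -log(0.617)
= -(-0.4829)
= 0.4829

0.4829


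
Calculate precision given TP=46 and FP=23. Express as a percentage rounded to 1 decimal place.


Precision = TP / (TP + FP) * 100
= 46 / (46 + 23)
= 46 / 69
= 0.6667
= 66.7%

66.7


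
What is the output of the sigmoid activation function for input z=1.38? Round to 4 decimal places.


sigmoid(z) = 1 / (1 + exp(-z))
exp(-(1.38)) = exp(-1.38) = 0.2516
1 + 0.2516 = 1.2516
1 / 1.2516 = 0.7990

0.7990


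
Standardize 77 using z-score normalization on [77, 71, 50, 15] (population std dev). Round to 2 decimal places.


Mean = (77 + 71 + 50 + 15) / 4 = 53.25
Variance = sum((x_i - mean)^2) / n = 588.1875
Std = sqrt(588.1875) = 24.2526
Z = (x - mean) / std
= (77 - 53.25) / 24.2526
= 23.75 / 24.2526
= 0.98

0.98


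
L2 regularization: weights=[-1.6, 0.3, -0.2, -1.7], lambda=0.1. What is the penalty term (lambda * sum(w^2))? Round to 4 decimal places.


Squaring each weight:
(-1.6)^2 = 2.56
0.3^2 = 0.09
(-0.2)^2 = 0.04
(-1.7)^2 = 2.89
Sum of squares = 5.58
Penalty = 0.1 * 5.58 = 0.5580

0.5580


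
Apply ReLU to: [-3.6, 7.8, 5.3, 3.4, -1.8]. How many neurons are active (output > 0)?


ReLU(x) = max(0, x) for each element:
ReLU(-3.6) = 0
ReLU(7.8) = 7.8
ReLU(5.3) = 5.3
ReLU(3.4) = 3.4
ReLU(-1.8) = 0
Active neurons (>0): 3

3


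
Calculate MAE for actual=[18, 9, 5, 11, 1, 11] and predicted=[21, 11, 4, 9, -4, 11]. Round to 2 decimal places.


Absolute errors: [3, 2, 1, 2, 5, 0]
Sum of absolute errors = 13
MAE = 13 / 6 = 2.17

2.17


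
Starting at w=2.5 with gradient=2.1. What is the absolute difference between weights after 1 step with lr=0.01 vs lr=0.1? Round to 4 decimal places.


With lr=0.01: w_new = 2.5 - 0.01 * 2.1 = 2.479
With lr=0.1: w_new = 2.5 - 0.1 * 2.1 = 2.29
Absolute difference = |2.479 - 2.29|
= 0.1890

0.1890


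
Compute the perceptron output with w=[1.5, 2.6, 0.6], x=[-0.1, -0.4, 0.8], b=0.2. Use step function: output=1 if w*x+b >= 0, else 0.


z = w . x + b
= 1.5*-0.1 + 2.6*-0.4 + 0.6*0.8 + 0.2
= -0.15 + -1.04 + 0.48 + 0.2
= -0.71 + 0.2
= -0.51
Since z = -0.51 < 0, output = 0

0


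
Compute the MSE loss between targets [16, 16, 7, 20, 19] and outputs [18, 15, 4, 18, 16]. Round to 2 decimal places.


Differences: [-2, 1, 3, 2, 3]
Squared errors: [4, 1, 9, 4, 9]
Sum of squared errors = 27
MSE = 27 / 5 = 5.40

5.40


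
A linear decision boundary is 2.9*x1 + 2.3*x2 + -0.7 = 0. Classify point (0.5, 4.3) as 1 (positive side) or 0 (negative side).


Compute 2.9 * 0.5 + 2.3 * 4.3 + -0.7
= 1.45 + 9.89 + -0.7
= 10.64
Since 10.64 >= 0, the point is on the positive side.

1


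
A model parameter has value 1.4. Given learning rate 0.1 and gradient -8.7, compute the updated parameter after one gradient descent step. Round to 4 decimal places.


w_new = w_old - lr * gradient
= 1.4 - 0.1 * -8.7
= 1.4 - (-0.87)
= 2.2700

2.2700


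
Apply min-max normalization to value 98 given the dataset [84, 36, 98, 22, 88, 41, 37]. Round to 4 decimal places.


Min = 22, Max = 98
Range = 98 - 22 = 76
Scaled = (x - min) / (max - min)
= (98 - 22) / 76
= 76 / 76
= 1.0000

1.0000


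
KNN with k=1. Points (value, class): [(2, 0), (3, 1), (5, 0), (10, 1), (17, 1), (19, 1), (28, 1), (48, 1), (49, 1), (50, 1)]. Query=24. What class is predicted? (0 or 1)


Distances from query 24:
Point 28 (class 1): distance = 4
K=1 nearest neighbors: classes = [1]
Votes for class 1: 1 / 1
Majority vote => class 1

1


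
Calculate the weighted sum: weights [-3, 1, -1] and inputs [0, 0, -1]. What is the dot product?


Element-wise products:
-3 * 0 = 0
1 * 0 = 0
-1 * -1 = 1
Sum = 0 + 0 + 1
= 1

1


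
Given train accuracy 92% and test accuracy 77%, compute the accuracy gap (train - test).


Gap = train_accuracy - test_accuracy
= 92 - 77
= 15%
This gap suggests the model is overfitting.

15


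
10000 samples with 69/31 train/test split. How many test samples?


Train samples = 10000 * 69% = 6900
Test samples = 10000 - 6900
= 3100

3100


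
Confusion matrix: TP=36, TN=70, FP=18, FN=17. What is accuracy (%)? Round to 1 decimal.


Accuracy = (TP + TN) / (TP + TN + FP + FN) * 100
= (36 + 70) / (36 + 70 + 18 + 17)
= 106 / 141
= 0.7518
= 75.2%

75.2


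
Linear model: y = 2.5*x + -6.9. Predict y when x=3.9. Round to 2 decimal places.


y = 2.5 * 3.9 + (-6.9)
= 9.75 + (-6.9)
= 2.85

2.85


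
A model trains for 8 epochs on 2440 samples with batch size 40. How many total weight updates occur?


Iterations per epoch = 2440 / 40 = 61
Total updates = iterations_per_epoch * epochs
= 61 * 8
= 488

488


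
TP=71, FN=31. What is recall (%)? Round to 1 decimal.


Recall = TP / (TP + FN) * 100
= 71 / (71 + 31)
= 71 / 102
= 0.6961
= 69.6%

69.6


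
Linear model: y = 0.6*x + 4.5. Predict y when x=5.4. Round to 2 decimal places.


y = 0.6 * 5.4 + (4.5)
= 3.24 + (4.5)
= 7.74

7.74


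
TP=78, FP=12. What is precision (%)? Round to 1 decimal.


Precision = TP / (TP + FP) * 100
= 78 / (78 + 12)
= 78 / 90
= 0.8667
= 86.7%

86.7


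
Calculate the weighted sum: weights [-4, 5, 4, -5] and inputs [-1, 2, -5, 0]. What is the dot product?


Element-wise products:
-4 * -1 = 4
5 * 2 = 10
4 * -5 = -20
-5 * 0 = 0
Sum = 4 + 10 + -20 + 0
= -6

-6


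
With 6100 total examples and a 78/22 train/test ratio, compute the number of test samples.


Train samples = 6100 * 78% = 4758
Test samples = 6100 - 4758
= 1342

1342


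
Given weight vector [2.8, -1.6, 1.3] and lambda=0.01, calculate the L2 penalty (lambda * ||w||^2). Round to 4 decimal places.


Squaring each weight:
2.8^2 = 7.84
(-1.6)^2 = 2.56
1.3^2 = 1.69
Sum of squares = 12.09
Penalty = 0.01 * 12.09 = 0.1209

0.1209


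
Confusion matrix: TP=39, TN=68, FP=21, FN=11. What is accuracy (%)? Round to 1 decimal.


Accuracy = (TP + TN) / (TP + TN + FP + FN) * 100
= (39 + 68) / (39 + 68 + 21 + 11)
= 107 / 139
= 0.7698
= 77.0%

77.0


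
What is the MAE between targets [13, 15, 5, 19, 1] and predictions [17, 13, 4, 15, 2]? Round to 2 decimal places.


Absolute errors: [4, 2, 1, 4, 1]
Sum of absolute errors = 12
MAE = 12 / 5 = 2.40

2.40


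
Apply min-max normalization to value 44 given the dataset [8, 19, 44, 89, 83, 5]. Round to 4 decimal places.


Min = 5, Max = 89
Range = 89 - 5 = 84
Scaled = (x - min) / (max - min)
= (44 - 5) / 84
= 39 / 84
= 0.4643

0.4643


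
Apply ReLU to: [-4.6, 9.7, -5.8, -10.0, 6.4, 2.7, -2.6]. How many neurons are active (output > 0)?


ReLU(x) = max(0, x) for each element:
ReLU(-4.6) = 0
ReLU(9.7) = 9.7
ReLU(-5.8) = 0
ReLU(-10.0) = 0
ReLU(6.4) = 6.4
ReLU(2.7) = 2.7
ReLU(-2.6) = 0
Active neurons (>0): 3

3


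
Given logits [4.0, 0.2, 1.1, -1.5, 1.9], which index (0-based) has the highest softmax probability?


Softmax is a monotonic transformation, so it preserves the argmax.
We need to find the index of the maximum logit.
Index 0: 4.0
Index 1: 0.2
Index 2: 1.1
Index 3: -1.5
Index 4: 1.9
Maximum logit = 4.0 at index 0

0


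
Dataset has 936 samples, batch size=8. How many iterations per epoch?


Iterations per epoch = dataset_size / batch_size
= 936 / 8
= 117

117


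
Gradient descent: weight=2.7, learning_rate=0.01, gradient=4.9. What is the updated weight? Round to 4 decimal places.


w_new = w_old - lr * gradient
= 2.7 - 0.01 * 4.9
= 2.7 - (0.049)
= 2.6510

2.6510


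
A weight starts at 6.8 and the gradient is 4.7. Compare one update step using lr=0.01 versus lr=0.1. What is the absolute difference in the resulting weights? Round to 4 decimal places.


With lr=0.01: w_new = 6.8 - 0.01 * 4.7 = 6.753
With lr=0.1: w_new = 6.8 - 0.1 * 4.7 = 6.33
Absolute difference = |6.753 - 6.33|
= 0.4230

0.4230


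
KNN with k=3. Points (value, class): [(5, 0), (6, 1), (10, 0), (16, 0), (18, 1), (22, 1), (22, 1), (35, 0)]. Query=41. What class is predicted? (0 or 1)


Distances from query 41:
Point 35 (class 0): distance = 6
Point 22 (class 1): distance = 19
Point 22 (class 1): distance = 19
K=3 nearest neighbors: classes = [0, 1, 1]
Votes for class 1: 2 / 3
Majority vote => class 1

1


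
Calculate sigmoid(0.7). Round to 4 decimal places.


sigmoid(z) = 1 / (1 + exp(-z))
exp(-(0.7)) = exp(-0.7) = 0.4966
1 + 0.4966 = 1.4966
1 / 1.4966 = 0.6682

0.6682


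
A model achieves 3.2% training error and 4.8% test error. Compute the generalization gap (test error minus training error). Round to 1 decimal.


Generalization gap = test_error - train_error
= 4.8 - 3.2
= 1.6%
A small gap suggests good generalization.

1.6


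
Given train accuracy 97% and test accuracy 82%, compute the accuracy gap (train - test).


Gap = train_accuracy - test_accuracy
= 97 - 82
= 15%
This gap suggests the model is overfitting.

15


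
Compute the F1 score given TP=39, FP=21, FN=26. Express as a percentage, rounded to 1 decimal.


Precision = TP / (TP + FP) = 39 / 60 = 0.65
Recall = TP / (TP + FN) = 39 / 65 = 0.6
F1 = 2 * P * R / (P + R)
= 2 * 0.65 * 0.6 / (0.65 + 0.6)
= 0.78 / 1.25
= 0.624
As percentage: 62.4%

62.4


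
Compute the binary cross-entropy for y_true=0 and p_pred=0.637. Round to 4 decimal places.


For y=0: Loss = -log(1-p)
= -log(1 - 0.637)
= -log(0.363)
= -(-1.0134)
= 1.0134

1.0134


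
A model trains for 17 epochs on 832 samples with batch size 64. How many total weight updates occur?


Iterations per epoch = 832 / 64 = 13
Total updates = iterations_per_epoch * epochs
= 13 * 17
= 221

221


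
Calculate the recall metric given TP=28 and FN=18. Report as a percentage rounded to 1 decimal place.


Recall = TP / (TP + FN) * 100
= 28 / (28 + 18)
= 28 / 46
= 0.6087
= 60.9%

60.9


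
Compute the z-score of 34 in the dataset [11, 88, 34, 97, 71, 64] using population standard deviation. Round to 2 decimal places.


Mean = (11 + 88 + 34 + 97 + 71 + 64) / 6 = 60.8333
Variance = sum((x_i - mean)^2) / n = 893.8056
Std = sqrt(893.8056) = 29.8966
Z = (x - mean) / std
= (34 - 60.8333) / 29.8966
= -26.8333 / 29.8966
= -0.90

-0.90


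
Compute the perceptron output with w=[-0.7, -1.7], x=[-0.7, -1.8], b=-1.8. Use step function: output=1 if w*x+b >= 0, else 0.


z = w . x + b
= -0.7*-0.7 + -1.7*-1.8 + -1.8
= 0.49 + 3.06 + -1.8
= 3.55 + -1.8
= 1.75
Since z = 1.75 >= 0, output = 1

1


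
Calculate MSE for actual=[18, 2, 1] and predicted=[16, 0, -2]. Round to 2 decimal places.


Differences: [2, 2, 3]
Squared errors: [4, 4, 9]
Sum of squared errors = 17
MSE = 17 / 3 = 5.67

5.67


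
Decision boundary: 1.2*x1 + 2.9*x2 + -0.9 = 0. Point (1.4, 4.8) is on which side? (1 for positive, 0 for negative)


Compute 1.2 * 1.4 + 2.9 * 4.8 + -0.9
= 1.68 + 13.92 + -0.9
= 14.7
Since 14.7 >= 0, the point is on the positive side.

1


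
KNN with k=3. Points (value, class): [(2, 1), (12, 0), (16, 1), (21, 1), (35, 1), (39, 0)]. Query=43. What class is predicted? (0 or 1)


Distances from query 43:
Point 39 (class 0): distance = 4
Point 35 (class 1): distance = 8
Point 21 (class 1): distance = 22
K=3 nearest neighbors: classes = [0, 1, 1]
Votes for class 1: 2 / 3
Majority vote => class 1

1


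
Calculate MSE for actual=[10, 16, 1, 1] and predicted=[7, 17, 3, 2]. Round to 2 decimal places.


Differences: [3, -1, -2, -1]
Squared errors: [9, 1, 4, 1]
Sum of squared errors = 15
MSE = 15 / 4 = 3.75

3.75


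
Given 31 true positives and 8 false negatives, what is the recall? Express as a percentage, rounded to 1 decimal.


Recall = TP / (TP + FN) * 100
= 31 / (31 + 8)
= 31 / 39
= 0.7949
= 79.5%

79.5


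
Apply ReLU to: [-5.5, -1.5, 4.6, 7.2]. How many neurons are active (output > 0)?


ReLU(x) = max(0, x) for each element:
ReLU(-5.5) = 0
ReLU(-1.5) = 0
ReLU(4.6) = 4.6
ReLU(7.2) = 7.2
Active neurons (>0): 2

2


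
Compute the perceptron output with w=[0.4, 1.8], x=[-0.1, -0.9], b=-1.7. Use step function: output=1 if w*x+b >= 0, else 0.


z = w . x + b
= 0.4*-0.1 + 1.8*-0.9 + -1.7
= -0.04 + -1.62 + -1.7
= -1.66 + -1.7
= -3.36
Since z = -3.36 < 0, output = 0

0


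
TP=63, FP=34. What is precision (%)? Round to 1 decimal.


Precision = TP / (TP + FP) * 100
= 63 / (63 + 34)
= 63 / 97
= 0.6495
= 64.9%

64.9


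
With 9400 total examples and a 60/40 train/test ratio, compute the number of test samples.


Train samples = 9400 * 60% = 5640
Test samples = 9400 - 5640
= 3760

3760


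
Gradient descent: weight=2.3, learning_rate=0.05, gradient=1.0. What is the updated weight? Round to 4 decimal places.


w_new = w_old - lr * gradient
= 2.3 - 0.05 * 1.0
= 2.3 - (0.05)
= 2.2500

2.2500


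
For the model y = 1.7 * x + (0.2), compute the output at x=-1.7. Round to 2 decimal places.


y = 1.7 * -1.7 + (0.2)
= -2.89 + (0.2)
= -2.69

-2.69


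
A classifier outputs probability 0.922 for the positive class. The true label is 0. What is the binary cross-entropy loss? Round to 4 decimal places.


For y=0: Loss = -log(1-p)
= -log(1 - 0.922)
= -log(0.078)
= -(-2.551)
= 2.5510

2.5510


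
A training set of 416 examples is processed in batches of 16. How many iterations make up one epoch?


Iterations per epoch = dataset_size / batch_size
= 416 / 16
= 26

26


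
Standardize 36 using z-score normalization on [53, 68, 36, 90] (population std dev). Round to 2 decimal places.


Mean = (53 + 68 + 36 + 90) / 4 = 61.75
Variance = sum((x_i - mean)^2) / n = 394.1875
Std = sqrt(394.1875) = 19.8542
Z = (x - mean) / std
= (36 - 61.75) / 19.8542
= -25.75 / 19.8542
= -1.30

-1.30


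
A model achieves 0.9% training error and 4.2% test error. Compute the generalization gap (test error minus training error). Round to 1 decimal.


Generalization gap = test_error - train_error
= 4.2 - 0.9
= 3.3%
A moderate gap.

3.3


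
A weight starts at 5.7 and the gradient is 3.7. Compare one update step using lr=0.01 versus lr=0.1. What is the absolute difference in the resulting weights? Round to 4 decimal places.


With lr=0.01: w_new = 5.7 - 0.01 * 3.7 = 5.663
With lr=0.1: w_new = 5.7 - 0.1 * 3.7 = 5.33
Absolute difference = |5.663 - 5.33|
= 0.3330

0.3330


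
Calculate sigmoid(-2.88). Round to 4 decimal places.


sigmoid(z) = 1 / (1 + exp(-z))
exp(-(-2.88)) = exp(2.88) = 17.8143
1 + 17.8143 = 18.8143
1 / 18.8143 = 0.0532

0.0532


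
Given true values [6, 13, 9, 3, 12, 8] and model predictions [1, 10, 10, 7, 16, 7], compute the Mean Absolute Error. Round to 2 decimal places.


Absolute errors: [5, 3, 1, 4, 4, 1]
Sum of absolute errors = 18
MAE = 18 / 6 = 3.00

3.00


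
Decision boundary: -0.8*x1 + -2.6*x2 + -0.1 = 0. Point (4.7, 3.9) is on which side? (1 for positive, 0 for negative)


Compute -0.8 * 4.7 + -2.6 * 3.9 + -0.1
= -3.76 + -10.14 + -0.1
= -14.0
Since -14.0 < 0, the point is on the negative side.

0


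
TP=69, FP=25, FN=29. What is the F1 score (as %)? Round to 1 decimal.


Precision = TP / (TP + FP) = 69 / 94 = 0.734
Recall = TP / (TP + FN) = 69 / 98 = 0.7041
F1 = 2 * P * R / (P + R)
= 2 * 0.734 * 0.7041 / (0.734 + 0.7041)
= 1.0337 / 1.4381
= 0.7188
As percentage: 71.9%

71.9


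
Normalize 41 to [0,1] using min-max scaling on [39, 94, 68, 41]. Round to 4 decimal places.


Min = 39, Max = 94
Range = 94 - 39 = 55
Scaled = (x - min) / (max - min)
= (41 - 39) / 55
= 2 / 55
= 0.0364

0.0364
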